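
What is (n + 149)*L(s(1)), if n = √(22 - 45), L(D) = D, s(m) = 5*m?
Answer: 745 + 5*I*√23 ≈ 745.0 + 23.979*I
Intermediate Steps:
n = I*√23 (n = √(-23) = I*√23 ≈ 4.7958*I)
(n + 149)*L(s(1)) = (I*√23 + 149)*(5*1) = (149 + I*√23)*5 = 745 + 5*I*√23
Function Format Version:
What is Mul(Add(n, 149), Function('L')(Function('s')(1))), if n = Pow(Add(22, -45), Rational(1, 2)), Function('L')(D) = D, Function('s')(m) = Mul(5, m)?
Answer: Add(745, Mul(5, I, Pow(23, Rational(1, 2)))) ≈ Add(745.00, Mul(23.979, I))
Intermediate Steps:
n = Mul(I, Pow(23, Rational(1, 2))) (n = Pow(-23, Rational(1, 2)) = Mul(I, Pow(23, Rational(1, 2))) ≈ Mul(4.7958, I))
Mul(Add(n, 149), Function('L')(Function('s')(1))) = Mul(Add(Mul(I, Pow(23, Rational(1, 2))), 149), Mul(5, 1)) = Mul(Add(149, Mul(I, Pow(23, Rational(1, 2)))), 5) = Add(745, Mul(5, I, Pow(23, Rational(1, 2))))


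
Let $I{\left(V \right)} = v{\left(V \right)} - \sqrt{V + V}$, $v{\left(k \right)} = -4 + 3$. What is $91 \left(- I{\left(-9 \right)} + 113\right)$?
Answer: $10374 + 273 i \sqrt{2} \approx 10374.0 + 386.08 i$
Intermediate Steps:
$v{\left(k \right)} = -1$
$I{\left(V \right)} = -1 - \sqrt{2} \sqrt{V}$ ($I{\left(V \right)} = -1 - \sqrt{V + V} = -1 - \sqrt{2 V} = -1 - \sqrt{2} \sqrt{V}$)
$91 \left(- I{\left(-9 \right)} + 113\right) = 91 \left(- (-1 - \sqrt{2} \sqrt{-9}) + 113\right) = 91 \left(- (-1 - \sqrt{2} \cdot 3 i) + 113\right) = 91 \left(- (-1 - 3 i \sqrt{2}) + 113\right) = 91 \left(\left(1 + 3 i \sqrt{2}\right) + 113\right) = 91 \left(114 + 3 i \sqrt{2}\right) = 10374 + 273 i \sqrt{2}$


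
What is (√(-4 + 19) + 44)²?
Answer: (44 + √15)² ≈ 2291.8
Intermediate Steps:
(√(-4 + 19) + 44)² = (√15 + 44)² = (44 + √15)²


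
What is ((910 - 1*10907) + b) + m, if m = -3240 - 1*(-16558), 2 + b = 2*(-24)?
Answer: 3271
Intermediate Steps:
b = -50 (b = -2 + 2*(-24) = -2 - 48 = -50)
m = 13318 (m = -3240 + 16558 = 13318)
((910 - 1*10907) + b) + m = ((910 - 1*10907) - 50) + 13318 = ((910 - 10907) - 50) + 13318 = (-9997 - 50) + 13318 = -10047 + 13318 = 3271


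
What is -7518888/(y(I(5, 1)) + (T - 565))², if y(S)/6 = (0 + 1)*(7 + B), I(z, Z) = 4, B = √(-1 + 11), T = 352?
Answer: -2747735848/10297681 - 190478496*√10/10297681 ≈ -325.32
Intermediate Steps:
B = √10 ≈ 3.1623
y(S) = 42 + 6*√10 (y(S) = 6*((0 + 1)*(7 + √10)) = 6*(1*(7 + √10)) = 6*(7 + √10) = 42 + 6*√10)
-7518888/(y(I(5, 1)) + (T - 565))² = -7518888/((42 + 6*√10) + (352 - 565))² = -7518888/((42 + 6*√10) - 213)² = -7518888/(-171 + 6*√10)²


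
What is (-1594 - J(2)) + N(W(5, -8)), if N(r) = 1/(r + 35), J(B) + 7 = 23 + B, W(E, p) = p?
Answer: -43523/27 ≈ -1612.0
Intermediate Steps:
J(B) = 16 + B (J(B) = -7 + (23 + B) = 16 + B)
N(r) = 1/(35 + r)
(-1594 - J(2)) + N(W(5, -8)) = (-1594 - (16 + 2)) + 1/(35 - 8) = (-1594 - 1*18) + 1/27 = (-1594 - 18) + 1/27 = -1612 + 1/27 = -43523/27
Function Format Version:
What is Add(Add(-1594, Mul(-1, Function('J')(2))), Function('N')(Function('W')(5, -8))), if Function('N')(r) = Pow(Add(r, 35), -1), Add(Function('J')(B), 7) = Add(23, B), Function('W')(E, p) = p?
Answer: Rational(-43523, 27) ≈ -1612.0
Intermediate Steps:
Function('J')(B) = Add(16, B) (Function('J')(B) = Add(-7, Add(23, B)) = Add(16, B))
Function('N')(r) = Pow(Add(35, r), -1)
Add(Add(-1594, Mul(-1, Function('J')(2))), Function('N')(Function('W')(5, -8))) = Add(Add(-1594, Mul(-1, Add(16, 2))), Pow(Add(35, -8), -1)) = Add(Add(-1594, Mul(-1, 18)), Pow(27, -1)) = Add(Add(-1594, -18), Rational(1, 27)) = Add(-1612, Rational(1, 27)) = Rational(-43523, 27)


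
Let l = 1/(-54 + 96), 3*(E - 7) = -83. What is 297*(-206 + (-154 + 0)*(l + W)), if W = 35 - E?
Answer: -2608353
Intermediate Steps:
E = -62/3 (E = 7 + (⅓)*(-83) = 7 - 83/3 = -62/3 ≈ -20.667)
l = 1/42 ≈ 0.023810
W = 167/3 (W = 35 - 1*(-62/3) = 35 + 62/3 = 167/3 ≈ 55.667)
297*(-206 + (-154 + 0)*(l + W)) = 297*(-206 + (-154 + 0)*(1/42 + 167/3)) = 297*(-206 - 154*2339/42) = 297*(-206 - 25729/3) = 297*(-26347/3) = -2608353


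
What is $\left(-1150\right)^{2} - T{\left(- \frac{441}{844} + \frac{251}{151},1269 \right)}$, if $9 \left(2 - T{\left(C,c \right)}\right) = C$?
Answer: $\frac{1516900061261}{1146996} \approx 1.3225 \cdot 10^{6}$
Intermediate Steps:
$T{\left(C,c \right)} = 2 - \frac{C}{9}$
$\left(-1150\right)^{2} - T{\left(- \frac{441}{844} + \frac{251}{151},1269 \right)} = \left(-1150\right)^{2} - \left(2 - \frac{- \frac{441}{844} + \frac{251}{151}}{9}\right) = 1322500 - \left(2 - \frac{\left(-441\right) \frac{1}{844} + 251 \cdot \frac{1}{151}}{9}\right) = 1322500 - \left(2 - \frac{- \frac{441}{844} + \frac{251}{151}}{9}\right) = 1322500 - \left(2 - \frac{145253}{1146996}\right) = 1322500 - \frac{2148739}{1146996} = \frac{1516900061261}{1146996}$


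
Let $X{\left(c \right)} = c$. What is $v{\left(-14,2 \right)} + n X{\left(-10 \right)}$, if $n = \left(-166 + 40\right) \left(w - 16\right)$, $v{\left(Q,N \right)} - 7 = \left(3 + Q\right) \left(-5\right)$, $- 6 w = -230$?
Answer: $28202$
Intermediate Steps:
$w = \frac{115}{3}$ ($w = \left(- \frac{1}{6}\right) \left(-230\right) = \frac{115}{3} \approx 38.333$)
$v{\left(Q,N \right)} = -8 - 5 Q$ ($v{\left(Q,N \right)} = 7 + \left(3 + Q\right) \left(-5\right) = 7 - \left(15 + 5 Q\right) = -8 - 5 Q$)
$n = -2814$ ($n = \left(-166 + 40\right) \left(\frac{115}{3} - 16\right) = \left(-126\right) \frac{67}{3} = -2814$)
$v{\left(-14,2 \right)} + n X{\left(-10 \right)} = \left(-8 - -70\right) - -28140 = \left(-8 + 70\right) + 28140 = 62 + 28140 = 28202$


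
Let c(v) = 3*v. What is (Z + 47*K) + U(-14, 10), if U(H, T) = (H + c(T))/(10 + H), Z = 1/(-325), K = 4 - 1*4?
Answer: -1301/325 ≈ -4.0031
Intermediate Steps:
K = 0 (K = 4 - 4 = 0)
Z = -1/325 ≈ -0.0030769
U(H, T) = (H + 3*T)/(10 + H)
(Z + 47*K) + U(-14, 10) = (-1/325 + 47*0) + (-14 + 3*10)/(10 - 14) = (-1/325 + 0) + (-14 + 30)/(-4) = -1/325 - ¼*16 = -1/325 - 4 = -1301/325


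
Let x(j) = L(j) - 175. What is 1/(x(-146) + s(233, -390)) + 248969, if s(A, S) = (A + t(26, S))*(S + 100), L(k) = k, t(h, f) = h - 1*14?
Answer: 17769166498/71371 ≈ 2.4897e+5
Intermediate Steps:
t(h, f) = -14 + h (t(h, f) = h - 14 = -14 + h)
x(j) = -175 + j (x(j) = j - 175 = -175 + j)
s(A, S) = (12 + A)*(100 + S) (s(A, S) = (A + (-14 + 26))*(S + 100) = (A + 12)*(100 + S) = (12 + A)*(100 + S))
1/(x(-146) + s(233, -390)) + 248969 = 1/((-175 - 146) + (1200 + 12*(-390) + 100*233 + 233*(-390))) + 248969 = 1/(-321 + (1200 - 4680 + 23300 - 90870)) + 248969 = 1/(-321 - 71050) + 248969 = 1/(-71371) + 248969 = -1/71371 + 248969 = 17769166498/71371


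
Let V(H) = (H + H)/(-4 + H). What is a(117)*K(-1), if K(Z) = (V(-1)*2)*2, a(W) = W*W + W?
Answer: 110448/5 ≈ 22090.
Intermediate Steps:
V(H) = 2*H/(-4 + H) (V(H) = (2*H)/(-4 + H) = 2*H/(-4 + H))
a(W) = W + W**2 (a(W) = W**2 + W = W + W**2)
K(Z) = 8/5 (K(Z) = ((2*(-1)/(-4 - 1))*2)*2 = ((2*(-1)/(-5))*2)*2 = ((2*(-1)*(-1/5))*2)*2 = ((2/5)*2)*2 = (4/5)*2 = 8/5)
a(117)*K(-1) = (117*(1 + 117))*(8/5) = (117*118)*(8/5) = 13806*(8/5) = 110448/5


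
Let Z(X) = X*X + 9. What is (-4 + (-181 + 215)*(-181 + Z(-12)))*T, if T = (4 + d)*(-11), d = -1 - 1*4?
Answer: -10516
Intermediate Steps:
d = -5 (d = -1 - 4 = -5)
Z(X) = 9 + X² (Z(X) = X² + 9 = 9 + X²)
T = 11 (T = (4 - 5)*(-11) = -1*(-11) = 11)
(-4 + (-181 + 215)*(-181 + Z(-12)))*T = (-4 + (-181 + 215)*(-181 + (9 + (-12)²)))*11 = (-4 + 34*(-181 + (9 + 144)))*11 = (-4 + 34*(-181 + 153))*11 = (-4 + 34*(-28))*11 = (-4 - 952)*11 = -956*11 = -10516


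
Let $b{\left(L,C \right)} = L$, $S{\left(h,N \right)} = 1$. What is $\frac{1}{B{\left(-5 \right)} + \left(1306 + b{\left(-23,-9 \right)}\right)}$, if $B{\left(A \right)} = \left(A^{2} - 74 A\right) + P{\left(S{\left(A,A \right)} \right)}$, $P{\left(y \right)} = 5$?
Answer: $\frac{1}{1683} \approx 0.00059418$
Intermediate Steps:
$B{\left(A \right)} = 5 + A^{2} - 74 A$ ($B{\left(A \right)} = \left(A^{2} - 74 A\right) + 5 = 5 + A^{2} - 74 A$)
$\frac{1}{B{\left(-5 \right)} + \left(1306 + b{\left(-23,-9 \right)}\right)} = \frac{1}{\left(5 + \left(-5\right)^{2} - -370\right) + \left(1306 - 23\right)} = \frac{1}{\left(5 + 25 + 370\right) + 1283} = \frac{1}{400 + 1283} = \frac{1}{1683}$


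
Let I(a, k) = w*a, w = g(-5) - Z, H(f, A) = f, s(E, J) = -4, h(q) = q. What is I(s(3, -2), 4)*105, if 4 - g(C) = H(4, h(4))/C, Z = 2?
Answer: -1176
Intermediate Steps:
g(C) = 4 - 4/C
w = 14/5 (w = (4 - 4/(-5)) - 1*2 = (4 - 4*(-⅕)) - 2 = (4 + ⅘) - 2 = 24/5 - 2 = 14/5 ≈ 2.8000)
I(a, k) = 14*a/5
I(s(3, -2), 4)*105 = ((14/5)*(-4))*105 = -56/5*105 = -1176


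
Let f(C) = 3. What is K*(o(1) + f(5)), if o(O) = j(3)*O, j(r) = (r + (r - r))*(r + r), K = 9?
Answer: 189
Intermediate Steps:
j(r) = 2*r**2 (j(r) = (r + 0)*(2*r) = r*(2*r) = 2*r**2)
o(O) = 18*O (o(O) = (2*3**2)*O = (2*9)*O = 18*O)
K*(o(1) + f(5)) = 9*(18*1 + 3) = 9*(18 + 3) = 9*21 = 189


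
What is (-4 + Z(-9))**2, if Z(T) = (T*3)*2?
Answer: 3364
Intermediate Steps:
Z(T) = 6*T (Z(T) = (3*T)*2 = 6*T)
(-4 + Z(-9))**2 = (-4 + 6*(-9))**2 = (-4 - 54)**2 = (-58)**2 = 3364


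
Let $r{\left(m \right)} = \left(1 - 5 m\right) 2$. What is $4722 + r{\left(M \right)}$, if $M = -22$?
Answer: $4944$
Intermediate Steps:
$r{\left(m \right)} = 2 - 10 m$
$4722 + r{\left(M \right)} = 4722 + \left(2 - -220\right) = 4722 + \left(2 + 220\right) = 4722 + 222 = 4944$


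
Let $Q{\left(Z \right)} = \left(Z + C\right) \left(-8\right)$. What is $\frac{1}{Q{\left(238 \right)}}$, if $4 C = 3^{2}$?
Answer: $- \frac{1}{1922} \approx -0.00052029$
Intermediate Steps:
$C = \frac{9}{4}$ ($C = \frac{3^{2}}{4} = \frac{1}{4} \cdot 9 = \frac{9}{4} \approx 2.25$)
$Q{\left(Z \right)} = -18 - 8 Z$ ($Q{\left(Z \right)} = \left(Z + \frac{9}{4}\right) \left(-8\right) = \left(\frac{9}{4} + Z\right) \left(-8\right) = -18 - 8 Z$)
$\frac{1}{Q{\left(238 \right)}} = \frac{1}{-18 - 1904} = \frac{1}{-1922} = - \frac{1}{1922}$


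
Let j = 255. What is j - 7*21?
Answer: 108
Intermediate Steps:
j - 7*21 = 255 - 7*21 = 255 - 1*147 = 255 - 147 = 108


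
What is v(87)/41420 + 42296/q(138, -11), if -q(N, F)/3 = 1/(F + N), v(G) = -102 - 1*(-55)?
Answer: -222491340781/124260 ≈ -1.7905e+6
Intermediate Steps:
v(G) = -47 (v(G) = -102 + 55 = -47)
q(N, F) = -3/(F + N)
v(87)/41420 + 42296/q(138, -11) = -47/41420 + 42296/((-3/(-11 + 138))) = -47*1/41420 + 42296/((-3/127)) = -47/41420 + 42296/((-3*1/127)) = -47/41420 + 42296/(-3/127) = -47/41420 + 42296*(-127/3) = -47/41420 - 5371592/3 = -222491340781/124260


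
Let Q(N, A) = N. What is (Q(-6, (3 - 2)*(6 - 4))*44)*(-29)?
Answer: 7656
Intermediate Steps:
(Q(-6, (3 - 2)*(6 - 4))*44)*(-29) = -6*44*(-29) = -264*(-29) = 7656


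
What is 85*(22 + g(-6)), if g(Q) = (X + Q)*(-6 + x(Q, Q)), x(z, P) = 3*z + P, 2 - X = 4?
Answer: 22270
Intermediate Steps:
X = -2 (X = 2 - 1*4 = 2 - 4 = -2)
x(z, P) = P + 3*z
g(Q) = (-6 + 4*Q)*(-2 + Q) (g(Q) = (-2 + Q)*(-6 + (Q + 3*Q)) = (-2 + Q)*(-6 + 4*Q) = (-6 + 4*Q)*(-2 + Q))
85*(22 + g(-6)) = 85*(22 + (12 - 14*(-6) + 4*(-6)**2)) = 85*(22 + (12 + 84 + 4*36)) = 85*(22 + (12 + 84 + 144)) = 85*(22 + 240) = 85*262 = 22270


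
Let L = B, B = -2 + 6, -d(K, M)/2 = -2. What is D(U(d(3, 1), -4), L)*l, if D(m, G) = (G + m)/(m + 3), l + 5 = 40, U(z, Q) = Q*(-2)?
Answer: 420/11 ≈ 38.182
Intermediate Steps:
d(K, M) = 4 (d(K, M) = -2*(-2) = 4)
U(z, Q) = -2*Q
B = 4
L = 4
l = 35 (l = -5 + 40 = 35)
D(m, G) = (G + m)/(3 + m)
D(U(d(3, 1), -4), L)*l = ((4 - 2*(-4))/(3 - 2*(-4)))*35 = ((4 + 8)/(3 + 8))*35 = (12/11)*35 = 420/11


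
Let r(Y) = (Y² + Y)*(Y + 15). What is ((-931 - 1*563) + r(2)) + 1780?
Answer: 388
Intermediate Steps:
r(Y) = (15 + Y)*(Y + Y²) (r(Y) = (Y + Y²)*(15 + Y) = (15 + Y)*(Y + Y²))
((-931 - 1*563) + r(2)) + 1780 = ((-931 - 1*563) + 2*(15 + 2² + 16*2)) + 1780 = ((-931 - 563) + 2*(15 + 4 + 32)) + 1780 = (-1494 + 2*51) + 1780 = (-1494 + 102) + 1780 = -1392 + 1780 = 388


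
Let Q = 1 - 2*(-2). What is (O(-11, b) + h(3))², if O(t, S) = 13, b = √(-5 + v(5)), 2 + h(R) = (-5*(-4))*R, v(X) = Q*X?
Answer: 5041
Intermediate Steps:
Q = 5 (Q = 1 + 4 = 5)
v(X) = 5*X
h(R) = -2 + 20*R (h(R) = -2 + (-5*(-4))*R = -2 + 20*R)
b = 2*√5 (b = √(-5 + 5*5) = √(-5 + 25) = √20 = 2*√5 ≈ 4.4721)
(O(-11, b) + h(3))² = (13 + (-2 + 20*3))² = (13 + (-2 + 60))² = (13 + 58)² = 71² = 5041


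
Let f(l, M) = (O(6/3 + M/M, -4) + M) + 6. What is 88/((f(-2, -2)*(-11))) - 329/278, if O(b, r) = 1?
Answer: -3869/1390 ≈ -2.7835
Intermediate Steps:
f(l, M) = 7 + M (f(l, M) = (1 + M) + 6 = 7 + M)
88/((f(-2, -2)*(-11))) - 329/278 = 88/(((7 - 2)*(-11))) - 329/278 = 88/((5*(-11))) - 329*1/278 = 88/(-55) - 329/278 = 88*(-1/55) - 329/278 = -8/5 - 329/278 = -3869/1390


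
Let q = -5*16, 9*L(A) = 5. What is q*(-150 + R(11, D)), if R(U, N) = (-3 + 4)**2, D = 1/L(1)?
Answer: 11920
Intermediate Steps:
L(A) = 5/9 (L(A) = (1/9)*5 = 5/9)
D = 9/5 (D = 1/(5/9) = 9/5 ≈ 1.8000)
R(U, N) = 1 (R(U, N) = 1**2 = 1)
q = -80
q*(-150 + R(11, D)) = -80*(-150 + 1) = -80*(-149) = 11920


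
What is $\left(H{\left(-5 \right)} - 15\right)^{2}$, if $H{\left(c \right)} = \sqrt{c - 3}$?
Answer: $217 - 60 i \sqrt{2} \approx 217.0 - 84.853 i$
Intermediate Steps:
$H{\left(c \right)} = \sqrt{-3 + c}$
$\left(H{\left(-5 \right)} - 15\right)^{2} = \left(\sqrt{-3 - 5} - 15\right)^{2} = \left(\sqrt{-8} - 15\right)^{2} = \left(2 i \sqrt{2} - 15\right)^{2} = \left(-15 + 2 i \sqrt{2}\right)^{2}$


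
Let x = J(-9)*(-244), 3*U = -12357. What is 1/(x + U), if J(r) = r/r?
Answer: -1/4363 ≈ -0.00022920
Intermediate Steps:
U = -4119 (U = (1/3)*(-12357) = -4119)
J(r) = 1
x = -244 (x = 1*(-244) = -244)
1/(x + U) = 1/(-244 - 4119) = 1/(-4363) = -1/4363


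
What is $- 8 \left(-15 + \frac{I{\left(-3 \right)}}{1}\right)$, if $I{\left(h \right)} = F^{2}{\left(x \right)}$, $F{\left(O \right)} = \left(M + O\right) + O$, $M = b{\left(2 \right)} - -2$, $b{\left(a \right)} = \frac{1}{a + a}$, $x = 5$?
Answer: $- \frac{2161}{2} \approx -1080.5$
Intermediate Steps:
$b{\left(a \right)} = \frac{1}{2 a}$
$M = \frac{9}{4}$ ($M = \frac{1}{2 \cdot 2} - -2 = \frac{1}{2} \cdot \frac{1}{2} + 2 = \frac{1}{4} + 2 = \frac{9}{4} \approx 2.25$)
$F{\left(O \right)} = \frac{9}{4} + 2 O$ ($F{\left(O \right)} = \left(\frac{9}{4} + O\right) + O = \frac{9}{4} + 2 O$)
$I{\left(h \right)} = \frac{2401}{16}$ ($I{\left(h \right)} = \left(\frac{9}{4} + 2 \cdot 5\right)^{2} = \left(\frac{9}{4} + 10\right)^{2} = \left(\frac{49}{4}\right)^{2} = \frac{2401}{16}$)
$- 8 \left(-15 + \frac{I{\left(-3 \right)}}{1}\right) = - 8 \left(-15 + \frac{2401}{16 \cdot 1}\right) = - 8 \left(-15 + \frac{2401}{16} \cdot 1\right) = - 8 \left(-15 + \frac{2401}{16}\right) = \left(-8\right) \frac{2161}{16} = - \frac{2161}{2}$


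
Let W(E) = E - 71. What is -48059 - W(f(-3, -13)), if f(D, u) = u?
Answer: -47975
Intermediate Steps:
W(E) = -71 + E
-48059 - W(f(-3, -13)) = -48059 - (-71 - 13) = -48059 - 1*(-84) = -48059 + 84 = -47975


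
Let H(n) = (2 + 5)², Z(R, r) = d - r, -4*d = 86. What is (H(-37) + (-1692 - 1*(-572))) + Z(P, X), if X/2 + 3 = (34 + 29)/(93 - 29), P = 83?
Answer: -34831/32 ≈ -1088.5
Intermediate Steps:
d = -43/2 (d = -¼*86 = -43/2 ≈ -21.500)
X = -129/32 (X = -6 + 2*((34 + 29)/(93 - 29)) = -6 + 2*(63/64) = -6 + 63/32 = -129/32 ≈ -4.0313)
Z(R, r) = -43/2 - r
H(n) = 49 (H(n) = 7² = 49)
(H(-37) + (-1692 - 1*(-572))) + Z(P, X) = (49 + (-1692 - 1*(-572))) + (-43/2 - 1*(-129/32)) = (49 + (-1692 + 572)) + (-43/2 + 129/32) = (49 - 1120) - 559/32 = -1071 - 559/32 = -34831/32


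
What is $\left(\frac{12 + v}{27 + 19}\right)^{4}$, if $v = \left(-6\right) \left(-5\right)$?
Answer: $\frac{194481}{279841} \approx 0.69497$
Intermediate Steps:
$v = 30$
$\left(\frac{12 + v}{27 + 19}\right)^{4} = \left(\frac{12 + 30}{27 + 19}\right)^{4} = \left(\frac{42}{46}\right)^{4} = \left(42 \cdot \frac{1}{46}\right)^{4} = \left(\frac{21}{23}\right)^{4} = \frac{194481}{279841}$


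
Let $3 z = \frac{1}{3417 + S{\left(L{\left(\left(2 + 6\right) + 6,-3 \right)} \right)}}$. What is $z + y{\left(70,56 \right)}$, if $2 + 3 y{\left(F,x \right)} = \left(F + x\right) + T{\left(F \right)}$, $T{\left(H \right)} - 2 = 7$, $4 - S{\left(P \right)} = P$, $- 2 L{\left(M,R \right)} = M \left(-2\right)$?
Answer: $\frac{151044}{3407} \approx 44.333$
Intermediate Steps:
$L{\left(M,R \right)} = M$ ($L{\left(M,R \right)} = - \frac{M \left(-2\right)}{2} = - \frac{\left(-2\right) M}{2} = M$)
$S{\left(P \right)} = 4 - P$
$T{\left(H \right)} = 9$ ($T{\left(H \right)} = 2 + 7 = 9$)
$z = \frac{1}{10221}$ ($z = \frac{1}{3 \left(3417 + \left(4 - \left(\left(2 + 6\right) + 6\right)\right)\right)} = \frac{1}{3 \left(3417 + \left(4 - \left(8 + 6\right)\right)\right)} = \frac{1}{3 \left(3417 + \left(4 - 14\right)\right)} = \frac{1}{3 \left(3417 - 10\right)} = \frac{1}{3 \cdot 3407} = \frac{1}{3} \cdot \frac{1}{3407} = \frac{1}{10221} \approx 9.7838 \cdot 10^{-5}$)
$y{\left(F,x \right)} = \frac{7}{3} + \frac{F}{3} + \frac{x}{3}$ ($y{\left(F,x \right)} = - \frac{2}{3} + \frac{\left(F + x\right) + 9}{3} = - \frac{2}{3} + \frac{9 + F + x}{3} = - \frac{2}{3} + \left(3 + \frac{F}{3} + \frac{x}{3}\right) = \frac{7}{3} + \frac{F}{3} + \frac{x}{3}$)
$z + y{\left(70,56 \right)} = \frac{1}{10221} + \left(\frac{7}{3} + \frac{1}{3} \cdot 70 + \frac{1}{3} \cdot 56\right) = \frac{1}{10221} + \left(\frac{7}{3} + \frac{70}{3} + \frac{56}{3}\right) = \frac{1}{10221} + \frac{133}{3} = \frac{151044}{3407}$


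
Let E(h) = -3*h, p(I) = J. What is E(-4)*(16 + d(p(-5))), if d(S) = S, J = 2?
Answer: 216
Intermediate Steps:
p(I) = 2
E(-4)*(16 + d(p(-5))) = (-3*(-4))*(16 + 2) = 12*18 = 216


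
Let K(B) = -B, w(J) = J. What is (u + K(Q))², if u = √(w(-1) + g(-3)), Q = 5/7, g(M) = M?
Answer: (5 - 14*I)²/49 ≈ -3.4898 - 2.8571*I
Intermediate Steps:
Q = 5/7 (Q = 5*(⅐) = 5/7 ≈ 0.71429)
u = 2*I (u = √(-1 - 3) = √(-4) = 2*I ≈ 2.0*I)
(u + K(Q))² = (2*I - 1*5/7)² = (2*I - 5/7)² = (-5/7 + 2*I)²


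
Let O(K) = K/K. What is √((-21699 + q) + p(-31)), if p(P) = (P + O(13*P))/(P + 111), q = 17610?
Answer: 3*I*√7270/4 ≈ 63.948*I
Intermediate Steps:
O(K) = 1
p(P) = (1 + P)/(111 + P) (p(P) = (P + 1)/(P + 111) = (1 + P)/(111 + P))
√((-21699 + q) + p(-31)) = √((-21699 + 17610) + (1 - 31)/(111 - 31)) = √(-4089 - 30/80) = √(-4089 + (1/80)*(-30)) = √(-4089 - 3/8) = √(-32715/8) = 3*I*√7270/4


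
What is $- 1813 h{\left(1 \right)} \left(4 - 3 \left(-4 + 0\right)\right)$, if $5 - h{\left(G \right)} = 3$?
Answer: $-58016$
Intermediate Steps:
$h{\left(G \right)} = 2$ ($h{\left(G \right)} = 5 - 3 = 2$)
$- 1813 h{\left(1 \right)} \left(4 - 3 \left(-4 + 0\right)\right) = - 1813 \cdot 2 \left(4 - 3 \left(-4 + 0\right)\right) = - 1813 \cdot 2 \left(4 - -12\right) = - 1813 \cdot 2 \left(4 + 12\right) = - 1813 \cdot 2 \cdot 16 = \left(-1813\right) 32 = -58016$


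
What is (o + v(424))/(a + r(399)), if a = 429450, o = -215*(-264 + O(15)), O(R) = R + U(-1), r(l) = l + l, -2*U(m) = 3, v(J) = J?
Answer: 1193/9456 ≈ 0.12616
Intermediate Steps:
U(m) = -3/2 (U(m) = -½*3 = -3/2)
r(l) = 2*l
O(R) = -3/2 + R (O(R) = R - 3/2 = -3/2 + R)
o = 107715/2 (o = -215*(-264 + (-3/2 + 15)) = -215*(-264 + 27/2) = -215*(-501/2) = 107715/2 ≈ 53858.)
(o + v(424))/(a + r(399)) = (107715/2 + 424)/(429450 + 2*399) = 108563/(2*(429450 + 798)) = (108563/2)/430248 = (108563/2)*(1/430248) = 1193/9456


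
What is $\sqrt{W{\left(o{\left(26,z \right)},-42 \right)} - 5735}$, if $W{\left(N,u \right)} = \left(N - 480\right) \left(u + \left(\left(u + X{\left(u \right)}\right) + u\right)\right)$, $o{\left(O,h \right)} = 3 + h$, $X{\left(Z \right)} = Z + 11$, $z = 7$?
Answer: $\sqrt{68055} \approx 260.87$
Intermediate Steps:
$X{\left(Z \right)} = 11 + Z$
$W{\left(N,u \right)} = \left(-480 + N\right) \left(11 + 4 u\right)$ ($W{\left(N,u \right)} = \left(N - 480\right) \left(u + \left(\left(u + \left(11 + u\right)\right) + u\right)\right) = \left(-480 + N\right) \left(u + \left(\left(11 + 2 u\right) + u\right)\right) = \left(-480 + N\right) \left(u + \left(11 + 3 u\right)\right) = \left(-480 + N\right) \left(11 + 4 u\right)$)
$\sqrt{W{\left(o{\left(26,z \right)},-42 \right)} - 5735} = \sqrt{\left(-5280 - -80640 + 11 \left(3 + 7\right) + 4 \left(3 + 7\right) \left(-42\right)\right) - 5735} = \sqrt{\left(-5280 + 80640 + 11 \cdot 10 + 4 \cdot 10 \left(-42\right)\right) - 5735} = \sqrt{\left(-5280 + 80640 + 110 - 1680\right) - 5735} = \sqrt{73790 - 5735} = \sqrt{68055}$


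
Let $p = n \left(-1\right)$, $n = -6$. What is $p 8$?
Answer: $48$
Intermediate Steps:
$p = 6$ ($p = \left(-6\right) \left(-1\right) = 6$)
$p 8 = 6 \cdot 8 = 48$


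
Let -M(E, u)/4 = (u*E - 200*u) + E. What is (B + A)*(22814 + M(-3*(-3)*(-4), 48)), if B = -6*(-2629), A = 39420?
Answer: 3768094380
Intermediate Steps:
B = 15774
M(E, u) = -4*E + 800*u - 4*E*u (M(E, u) = -4*((u*E - 200*u) + E) = -4*((E*u - 200*u) + E) = -4*((-200*u + E*u) + E) = -4*(E - 200*u + E*u) = -4*E + 800*u - 4*E*u)
(B + A)*(22814 + M(-3*(-3)*(-4), 48)) = (15774 + 39420)*(22814 + (-4*(-3*(-3))*(-4) + 800*48 - 4*-3*(-3)*(-4)*48)) = 55194*(22814 + (-36*(-4) + 38400 - 4*9*(-4)*48)) = 55194*(22814 + (-4*(-36) + 38400 - 4*(-36)*48)) = 55194*(22814 + (144 + 38400 + 6912)) = 55194*(22814 + 45456) = 55194*68270 = 3768094380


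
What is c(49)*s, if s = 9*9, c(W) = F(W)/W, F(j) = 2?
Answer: 162/49 ≈ 3.3061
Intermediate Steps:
c(W) = 2/W
s = 81
c(49)*s = (2/49)*81 = 162/49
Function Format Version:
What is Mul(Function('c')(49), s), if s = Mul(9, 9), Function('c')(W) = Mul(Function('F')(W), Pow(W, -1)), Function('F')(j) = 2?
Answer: Rational(162, 49) ≈ 3.3061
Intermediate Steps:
Function('c')(W) = Mul(2, Pow(W, -1))
s = 81
Mul(Function('c')(49), s) = Mul(Mul(2, Pow(49, -1)), 81) = Mul(Mul(2, Rational(1, 49)), 81) = Mul(Rational(2, 49), 81) = Rational(162, 49)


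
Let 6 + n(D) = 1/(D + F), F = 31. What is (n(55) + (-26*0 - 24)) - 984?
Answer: -87203/86 ≈ -1014.0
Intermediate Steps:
n(D) = -6 + 1/(31 + D) (n(D) = -6 + 1/(D + 31) = -6 + 1/(31 + D))
(n(55) + (-26*0 - 24)) - 984 = ((-185 - 6*55)/(31 + 55) + (-26*0 - 24)) - 984 = ((-185 - 330)/86 + (0 - 24)) - 984 = ((1/86)*(-515) - 24) - 984 = (-515/86 - 24) - 984 = -2579/86 - 984 = -87203/86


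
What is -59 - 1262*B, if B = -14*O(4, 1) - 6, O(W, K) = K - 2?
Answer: -10155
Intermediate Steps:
O(W, K) = -2 + K
B = 8 (B = -14*(-2 + 1) - 6 = -14*(-1) - 6 = 14 - 6 = 8)
-59 - 1262*B = -59 - 1262*8 = -59 - 10096 = -10155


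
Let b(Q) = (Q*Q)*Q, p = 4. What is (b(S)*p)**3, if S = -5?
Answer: -125000000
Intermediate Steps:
b(Q) = Q**3 (b(Q) = Q**2*Q = Q**3)
(b(S)*p)**3 = ((-5)**3*4)**3 = (-125*4)**3 = (-500)**3 = -125000000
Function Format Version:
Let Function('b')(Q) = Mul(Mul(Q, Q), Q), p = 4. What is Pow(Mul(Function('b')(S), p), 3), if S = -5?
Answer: -125000000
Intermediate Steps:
Function('b')(Q) = Pow(Q, 3) (Function('b')(Q) = Mul(Pow(Q, 2), Q) = Pow(Q, 3))
Pow(Mul(Function('b')(S), p), 3) = Pow(Mul(Pow(-5, 3), 4), 3) = Pow(Mul(-125, 4), 3) = Pow(-500, 3) = -125000000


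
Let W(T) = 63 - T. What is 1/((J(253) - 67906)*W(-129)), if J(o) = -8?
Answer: -1/13039488 ≈ -7.6690e-8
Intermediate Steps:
1/((J(253) - 67906)*W(-129)) = 1/((-8 - 67906)*(63 - 1*(-129))) = 1/((-67914)*(63 + 129)) = -1/67914/192 = -1/67914*1/192 = -1/13039488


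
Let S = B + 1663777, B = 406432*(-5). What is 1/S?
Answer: -1/368383 ≈ -2.7146e-6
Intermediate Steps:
B = -2032160
S = -368383 (S = -2032160 + 1663777 = -368383)
1/S = 1/(-368383) = -1/368383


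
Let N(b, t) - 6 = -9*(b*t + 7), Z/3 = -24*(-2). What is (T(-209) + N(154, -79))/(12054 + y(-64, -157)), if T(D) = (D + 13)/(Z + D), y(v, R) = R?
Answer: 7113601/773305 ≈ 9.1990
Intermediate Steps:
Z = 144 (Z = 3*(-24*(-2)) = 3*48 = 144)
N(b, t) = -57 - 9*b*t (N(b, t) = 6 - 9*(b*t + 7) = 6 - 9*(7 + b*t) = 6 + (-63 - 9*b*t) = -57 - 9*b*t)
T(D) = (13 + D)/(144 + D) (T(D) = (D + 13)/(144 + D) = (13 + D)/(144 + D))
(T(-209) + N(154, -79))/(12054 + y(-64, -157)) = ((13 - 209)/(144 - 209) + (-57 - 9*154*(-79)))/(12054 - 157) = (-196/(-65) + (-57 + 109494))/11897 = (-1/65*(-196) + 109437)*(1/11897) = (196/65 + 109437)*(1/11897) = (7113601/65)*(1/11897) = 7113601/773305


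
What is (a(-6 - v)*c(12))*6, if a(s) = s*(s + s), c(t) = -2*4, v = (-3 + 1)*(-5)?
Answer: -24576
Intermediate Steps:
v = 10 (v = -2*(-5) = 10)
c(t) = -8
a(s) = 2*s**2 (a(s) = s*(2*s) = 2*s**2)
(a(-6 - v)*c(12))*6 = ((2*(-6 - 1*10)**2)*(-8))*6 = ((2*(-6 - 10)**2)*(-8))*6 = ((2*(-16)**2)*(-8))*6 = ((2*256)*(-8))*6 = (512*(-8))*6 = -4096*6 = -24576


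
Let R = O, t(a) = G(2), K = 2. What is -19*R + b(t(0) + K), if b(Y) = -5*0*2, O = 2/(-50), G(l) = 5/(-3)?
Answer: 19/25 ≈ 0.76000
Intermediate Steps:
G(l) = -5/3 (G(l) = 5*(-⅓) = -5/3)
O = -1/25 (O = 2*(-1/50) = -1/25 ≈ -0.040000)
t(a) = -5/3
R = -1/25 ≈ -0.040000
b(Y) = 0 (b(Y) = 0*2 = 0)
-19*R + b(t(0) + K) = -19*(-1/25) + 0 = 19/25 + 0 = 19/25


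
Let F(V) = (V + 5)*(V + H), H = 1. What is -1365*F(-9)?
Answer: -43680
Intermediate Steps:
F(V) = (1 + V)*(5 + V) (F(V) = (V + 5)*(V + 1) = (5 + V)*(1 + V) = (1 + V)*(5 + V))
-1365*F(-9) = -1365*(5 + (-9)² + 6*(-9)) = -1365*(5 + 81 - 54) = -1365*32 = -43680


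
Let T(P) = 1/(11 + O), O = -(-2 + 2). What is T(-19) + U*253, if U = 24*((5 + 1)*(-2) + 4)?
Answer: -534335/11 ≈ -48576.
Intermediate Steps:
O = 0 (O = -1*0 = 0)
T(P) = 1/11 (T(P) = 1/(11 + 0) = 1/11)
U = -192 (U = 24*(6*(-2) + 4) = 24*(-12 + 4) = 24*(-8) = -192)
T(-19) + U*253 = 1/11 - 192*253 = 1/11 - 48576 = -534335/11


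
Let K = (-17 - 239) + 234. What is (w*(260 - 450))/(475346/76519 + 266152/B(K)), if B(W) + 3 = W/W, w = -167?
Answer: -1213973935/5091183549 ≈ -0.23845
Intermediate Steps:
K = -22 (K = -256 + 234 = -22)
B(W) = -2 (B(W) = -3 + W/W = -3 + 1 = -2)
(w*(260 - 450))/(475346/76519 + 266152/B(K)) = (-167*(260 - 450))/(475346/76519 + 266152/(-2)) = (-167*(-190))/(475346*(1/76519) + 266152*(-½)) = 31730/(475346/76519 - 133076) = 31730/(-10182367098/76519) = 31730*(-76519/10182367098) = -1213973935/5091183549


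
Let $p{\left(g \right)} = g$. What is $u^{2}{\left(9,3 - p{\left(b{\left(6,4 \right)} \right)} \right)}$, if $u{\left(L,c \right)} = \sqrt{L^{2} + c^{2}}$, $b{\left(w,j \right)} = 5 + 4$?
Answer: $117$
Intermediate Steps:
$b{\left(w,j \right)} = 9$
$u^{2}{\left(9,3 - p{\left(b{\left(6,4 \right)} \right)} \right)} = \left(\sqrt{9^{2} + \left(3 - 9\right)^{2}}\right)^{2} = \left(\sqrt{81 + \left(3 - 9\right)^{2}}\right)^{2} = \left(\sqrt{81 + \left(-6\right)^{2}}\right)^{2} = \left(\sqrt{81 + 36}\right)^{2} = \left(\sqrt{117}\right)^{2} = \left(3 \sqrt{13}\right)^{2} = 117$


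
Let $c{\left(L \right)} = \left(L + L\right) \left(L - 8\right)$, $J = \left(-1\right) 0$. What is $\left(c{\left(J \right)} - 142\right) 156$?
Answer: $-22152$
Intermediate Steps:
$J = 0$
$c{\left(L \right)} = 2 L \left(-8 + L\right)$
$\left(c{\left(J \right)} - 142\right) 156 = \left(2 \cdot 0 \left(-8 + 0\right) - 142\right) 156 = \left(2 \cdot 0 \left(-8\right) - 142\right) 156 = \left(0 - 142\right) 156 = \left(-142\right) 156 = -22152$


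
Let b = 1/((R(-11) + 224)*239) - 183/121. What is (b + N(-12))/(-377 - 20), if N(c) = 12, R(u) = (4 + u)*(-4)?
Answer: -76429453/2893172436 ≈ -0.026417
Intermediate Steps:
R(u) = -16 - 4*u
b = -11021603/7287588 (b = 1/(((-16 - 4*(-11)) + 224)*239) - 183/121 = (1/239)/((-16 + 44) + 224) - 183*1/121 = (1/239)/(28 + 224) - 183/121 = (1/239)/252 - 183/121 = (1/252)*(1/239) - 183/121 = 1/60228 - 183/121 = -11021603/7287588 ≈ -1.5124)
(b + N(-12))/(-377 - 20) = (-11021603/7287588 + 12)/(-377 - 20) = (76429453/7287588)/(-397) = (76429453/7287588)*(-1/397) = -76429453/2893172436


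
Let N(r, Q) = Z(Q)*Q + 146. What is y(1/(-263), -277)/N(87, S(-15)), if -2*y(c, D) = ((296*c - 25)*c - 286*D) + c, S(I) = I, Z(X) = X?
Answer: -2739856563/25661699 ≈ -106.77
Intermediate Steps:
N(r, Q) = 146 + Q**2 (N(r, Q) = Q*Q + 146 = Q**2 + 146 = 146 + Q**2)
y(c, D) = 143*D - c/2 - c*(-25 + 296*c)/2 (y(c, D) = -(((296*c - 25)*c - 286*D) + c)/2 = -(((-25 + 296*c)*c - 286*D) + c)/2 = -((c*(-25 + 296*c) - 286*D) + c)/2 = -((-286*D + c*(-25 + 296*c)) + c)/2 = -(c - 286*D + c*(-25 + 296*c))/2 = 143*D - c/2 - c*(-25 + 296*c)/2)
y(1/(-263), -277)/N(87, S(-15)) = (-148*(1/(-263))**2 + 12/(-263) + 143*(-277))/(146 + (-15)**2) = (-148*(-1/263)**2 + 12*(-1/263) - 39611)/(146 + 225) = (-148*1/69169 - 12/263 - 39611)/371 = (-148/69169 - 12/263 - 39611)*(1/371) = -2739856563/69169*1/371 = -2739856563/25661699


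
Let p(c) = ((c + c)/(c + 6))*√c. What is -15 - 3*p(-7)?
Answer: -15 - 42*I*√7 ≈ -15.0 - 111.12*I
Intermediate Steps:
p(c) = 2*c^(3/2)/(6 + c) (p(c) = ((2*c)/(6 + c))*√c = (2*c/(6 + c))*√c = 2*c^(3/2)/(6 + c))
-15 - 3*p(-7) = -15 - 6*(-7)^(3/2)/(6 - 7) = -15 - 6*(-7*I*√7)/(-1) = -15 - 6*(-7*I*√7)*(-1) = -15 - 42*I*√7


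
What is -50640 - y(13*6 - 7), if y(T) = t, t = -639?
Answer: -50001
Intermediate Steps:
y(T) = -639
-50640 - y(13*6 - 7) = -50640 - 1*(-639) = -50640 + 639 = -50001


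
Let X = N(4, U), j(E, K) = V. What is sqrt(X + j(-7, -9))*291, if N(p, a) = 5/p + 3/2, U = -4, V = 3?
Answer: 291*sqrt(23)/2 ≈ 697.79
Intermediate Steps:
j(E, K) = 3
N(p, a) = 3/2 + 5/p (N(p, a) = 5/p + 3*(1/2) = 5/p + 3/2 = 3/2 + 5/p)
X = 11/4 (X = 3/2 + 5/4 = 11/4 ≈ 2.7500)
sqrt(X + j(-7, -9))*291 = sqrt(11/4 + 3)*291 = sqrt(23/4)*291 = (sqrt(23)/2)*291 = 291*sqrt(23)/2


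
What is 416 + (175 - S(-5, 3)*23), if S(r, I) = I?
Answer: 522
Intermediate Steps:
416 + (175 - S(-5, 3)*23) = 416 + (175 - 3*23) = 416 + (175 - 1*69) = 416 + (175 - 69) = 416 + 106 = 522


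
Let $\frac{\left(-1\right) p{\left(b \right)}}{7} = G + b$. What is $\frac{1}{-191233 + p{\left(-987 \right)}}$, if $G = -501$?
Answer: $- \frac{1}{180817} \approx -5.5305 \cdot 10^{-6}$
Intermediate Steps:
$p{\left(b \right)} = 3507 - 7 b$ ($p{\left(b \right)} = - 7 \left(-501 + b\right) = 3507 - 7 b$)
$\frac{1}{-191233 + p{\left(-987 \right)}} = \frac{1}{-191233 + \left(3507 - -6909\right)} = \frac{1}{-191233 + \left(3507 + 6909\right)} = \frac{1}{-191233 + 10416} = \frac{1}{-180817} = - \frac{1}{180817}$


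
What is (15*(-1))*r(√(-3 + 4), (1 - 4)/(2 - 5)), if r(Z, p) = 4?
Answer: -60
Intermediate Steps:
(15*(-1))*r(√(-3 + 4), (1 - 4)/(2 - 5)) = (15*(-1))*4 = -15*4 = -60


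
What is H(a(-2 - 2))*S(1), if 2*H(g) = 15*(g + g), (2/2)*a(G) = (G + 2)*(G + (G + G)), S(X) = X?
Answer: 360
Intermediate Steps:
a(G) = 3*G*(2 + G) (a(G) = (G + 2)*(G + (G + G)) = (2 + G)*(G + 2*G) = (2 + G)*(3*G) = 3*G*(2 + G))
H(g) = 15*g (H(g) = (15*(g + g))/2 = (15*(2*g))/2 = (30*g)/2 = 15*g)
H(a(-2 - 2))*S(1) = (15*(3*(-2 - 2)*(2 + (-2 - 2))))*1 = (15*(3*(-4)*(2 - 4)))*1 = (15*(3*(-4)*(-2)))*1 = (15*24)*1 = 360*1 = 360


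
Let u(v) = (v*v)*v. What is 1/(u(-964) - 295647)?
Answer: -1/896136991 ≈ -1.1159e-9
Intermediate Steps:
u(v) = v³ (u(v) = v²*v = v³)
1/(u(-964) - 295647) = 1/((-964)³ - 295647) = 1/(-895841344 - 295647) = 1/(-896136991) = -1/896136991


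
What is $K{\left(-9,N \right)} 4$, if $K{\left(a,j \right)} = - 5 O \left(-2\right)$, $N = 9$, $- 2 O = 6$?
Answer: $-120$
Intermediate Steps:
$O = -3$ ($O = \left(- \frac{1}{2}\right) 6 = -3$)
$K{\left(a,j \right)} = -30$ ($K{\left(a,j \right)} = \left(-5\right) \left(-3\right) \left(-2\right) = 15 \left(-2\right) = -30$)
$K{\left(-9,N \right)} 4 = \left(-30\right) 4 = -120$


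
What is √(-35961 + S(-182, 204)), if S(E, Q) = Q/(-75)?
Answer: I*√899093/5 ≈ 189.64*I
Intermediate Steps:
S(E, Q) = -Q/75 (S(E, Q) = Q*(-1/75) = -Q/75)
√(-35961 + S(-182, 204)) = √(-35961 - 1/75*204) = √(-35961 - 68/25) = √(-899093/25) = I*√899093/5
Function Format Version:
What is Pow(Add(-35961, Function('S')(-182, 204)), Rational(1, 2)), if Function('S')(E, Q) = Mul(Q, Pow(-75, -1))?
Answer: Mul(Rational(1, 5), I, Pow(899093, Rational(1, 2))) ≈ Mul(189.64, I)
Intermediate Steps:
Function('S')(E, Q) = Mul(Rational(-1, 75), Q) (Function('S')(E, Q) = Mul(Q, Rational(-1, 75)) = Mul(Rational(-1, 75), Q))
Pow(Add(-35961, Function('S')(-182, 204)), Rational(1, 2)) = Pow(Add(-35961, Mul(Rational(-1, 75), 204)), Rational(1, 2)) = Pow(Add(-35961, Rational(-68, 25)), Rational(1, 2)) = Pow(Rational(-899093, 25), Rational(1, 2)) = Mul(Rational(1, 5), I, Pow(899093, Rational(1, 2)))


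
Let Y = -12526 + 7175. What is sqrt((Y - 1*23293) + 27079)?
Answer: I*sqrt(1565) ≈ 39.56*I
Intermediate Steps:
Y = -5351
sqrt((Y - 1*23293) + 27079) = sqrt((-5351 - 1*23293) + 27079) = sqrt((-5351 - 23293) + 27079) = sqrt(-28644 + 27079) = sqrt(-1565) = I*sqrt(1565)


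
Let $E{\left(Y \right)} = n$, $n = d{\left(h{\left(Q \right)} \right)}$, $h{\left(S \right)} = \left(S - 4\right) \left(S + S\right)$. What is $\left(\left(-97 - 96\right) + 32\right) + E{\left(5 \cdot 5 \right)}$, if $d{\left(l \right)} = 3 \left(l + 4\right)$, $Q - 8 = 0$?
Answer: $43$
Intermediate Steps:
$Q = 8$ ($Q = 8 + 0 = 8$)
$h{\left(S \right)} = 2 S \left(-4 + S\right)$ ($h{\left(S \right)} = \left(-4 + S\right) 2 S = 2 S \left(-4 + S\right)$)
$d{\left(l \right)} = 12 + 3 l$ ($d{\left(l \right)} = 3 \left(4 + l\right) = 12 + 3 l$)
$n = 204$ ($n = 12 + 3 \cdot 2 \cdot 8 \left(-4 + 8\right) = 12 + 3 \cdot 2 \cdot 8 \cdot 4 = 12 + 3 \cdot 64 = 12 + 192 = 204$)
$E{\left(Y \right)} = 204$
$\left(\left(-97 - 96\right) + 32\right) + E{\left(5 \cdot 5 \right)} = \left(\left(-97 - 96\right) + 32\right) + 204 = \left(-193 + 32\right) + 204 = -161 + 204 = 43$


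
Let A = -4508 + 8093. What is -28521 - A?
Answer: -32106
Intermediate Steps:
A = 3585
-28521 - A = -28521 - 1*3585 = -28521 - 3585 = -32106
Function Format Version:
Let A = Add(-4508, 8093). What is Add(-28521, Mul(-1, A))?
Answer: -32106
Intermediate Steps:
A = 3585
Add(-28521, Mul(-1, A)) = Add(-28521, Mul(-1, 3585)) = Add(-28521, -3585) = -32106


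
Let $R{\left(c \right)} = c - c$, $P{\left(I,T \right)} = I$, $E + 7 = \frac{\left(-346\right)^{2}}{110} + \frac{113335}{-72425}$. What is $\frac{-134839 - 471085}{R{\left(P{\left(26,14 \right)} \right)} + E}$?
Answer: $- \frac{24136225135}{43010986} \approx -561.16$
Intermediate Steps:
$E = \frac{172043944}{159335}$ ($E = -7 + \left(\frac{\left(-346\right)^{2}}{110} + \frac{113335}{-72425}\right) = -7 + \left(119716 \cdot \frac{1}{110} + 113335 \left(- \frac{1}{72425}\right)\right) = -7 + \left(\frac{59858}{55} - \frac{22667}{14485}\right) = -7 + \frac{173159289}{159335} = \frac{172043944}{159335} \approx 1079.8$)
$R{\left(c \right)} = 0$
$\frac{-134839 - 471085}{R{\left(P{\left(26,14 \right)} \right)} + E} = \frac{-134839 - 471085}{0 + \frac{172043944}{159335}} = - \frac{605924}{\frac{172043944}{159335}} = \left(-605924\right) \frac{159335}{172043944} = - \frac{24136225135}{43010986}$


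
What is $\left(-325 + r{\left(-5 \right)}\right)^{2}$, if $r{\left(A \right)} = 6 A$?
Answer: $126025$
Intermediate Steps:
$\left(-325 + r{\left(-5 \right)}\right)^{2} = \left(-325 + 6 \left(-5\right)\right)^{2} = \left(-325 - 30\right)^{2} = \left(-355\right)^{2} = 126025$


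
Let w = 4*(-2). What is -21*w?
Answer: 168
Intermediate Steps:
w = -8
-21*w = -21*(-8) = 168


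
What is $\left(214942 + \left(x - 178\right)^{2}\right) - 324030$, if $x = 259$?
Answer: $-102527$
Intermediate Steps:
$\left(214942 + \left(x - 178\right)^{2}\right) - 324030 = \left(214942 + \left(259 - 178\right)^{2}\right) - 324030 = \left(214942 + 81^{2}\right) - 324030 = \left(214942 + 6561\right) - 324030 = 221503 - 324030 = -102527$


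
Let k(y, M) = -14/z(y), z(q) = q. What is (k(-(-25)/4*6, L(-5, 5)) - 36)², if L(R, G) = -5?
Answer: 7441984/5625 ≈ 1323.0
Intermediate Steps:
k(y, M) = -14/y
(k(-(-25)/4*6, L(-5, 5)) - 36)² = (-14/(-(-25)/4*6) - 36)² = (-14/(-5*(-5/4)*6) - 36)² = (-14/((25/4)*6) - 36)² = (-14/75/2 - 36)² = (-14*2/75 - 36)² = (-28/75 - 36)² = (-2728/75)² = 7441984/5625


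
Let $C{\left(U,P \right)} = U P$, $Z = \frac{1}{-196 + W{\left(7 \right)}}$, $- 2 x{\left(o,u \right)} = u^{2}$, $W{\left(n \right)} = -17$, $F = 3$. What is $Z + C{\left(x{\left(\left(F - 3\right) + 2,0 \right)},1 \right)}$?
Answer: $- \frac{1}{213} \approx -0.0046948$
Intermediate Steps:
$x{\left(o,u \right)} = - \frac{u^{2}}{2}$
$Z = - \frac{1}{213}$ ($Z = \frac{1}{-196 - 17} = \frac{1}{-213} = - \frac{1}{213} \approx -0.0046948$)
$C{\left(U,P \right)} = P U$
$Z + C{\left(x{\left(\left(F - 3\right) + 2,0 \right)},1 \right)} = - \frac{1}{213} + 1 \left(- \frac{0^{2}}{2}\right) = - \frac{1}{213} + 1 \left(\left(- \frac{1}{2}\right) 0\right) = - \frac{1}{213} + 1 \cdot 0 = - \frac{1}{213} + 0 = - \frac{1}{213}$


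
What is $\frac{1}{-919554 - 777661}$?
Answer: $- \frac{1}{1697215} \approx -5.892 \cdot 10^{-7}$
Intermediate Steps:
$\frac{1}{-919554 - 777661} = \frac{1}{-1697215} = - \frac{1}{1697215}$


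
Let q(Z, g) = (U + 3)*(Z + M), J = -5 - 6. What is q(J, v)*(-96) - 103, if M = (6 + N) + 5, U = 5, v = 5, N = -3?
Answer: 2201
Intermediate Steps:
J = -11
M = 8 (M = (6 - 3) + 5 = 3 + 5 = 8)
q(Z, g) = 64 + 8*Z (q(Z, g) = (5 + 3)*(Z + 8) = 8*(8 + Z) = 64 + 8*Z)
q(J, v)*(-96) - 103 = (64 + 8*(-11))*(-96) - 103 = (64 - 88)*(-96) - 103 = -24*(-96) - 103 = 2304 - 103 = 2201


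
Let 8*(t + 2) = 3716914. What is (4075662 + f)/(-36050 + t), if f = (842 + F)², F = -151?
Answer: 18212572/1714249 ≈ 10.624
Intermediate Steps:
t = 1858449/4 (t = -2 + (⅛)*3716914 = -2 + 1858457/4 = 1858449/4 ≈ 4.6461e+5)
f = 477481 (f = (842 - 151)² = 691² = 477481)
(4075662 + f)/(-36050 + t) = (4075662 + 477481)/(-36050 + 1858449/4) = 4553143/(1714249/4) = 4553143*(4/1714249) = 18212572/1714249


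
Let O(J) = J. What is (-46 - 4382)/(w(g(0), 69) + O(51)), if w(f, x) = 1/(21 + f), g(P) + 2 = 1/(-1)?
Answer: -79704/919 ≈ -86.729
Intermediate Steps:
g(P) = -3 (g(P) = -2 + 1/(-1) = -2 - 1 = -3)
(-46 - 4382)/(w(g(0), 69) + O(51)) = (-46 - 4382)/(1/(21 - 3) + 51) = -4428/(1/18 + 51) = -4428/919/18 = -4428*18/919 = -79704/919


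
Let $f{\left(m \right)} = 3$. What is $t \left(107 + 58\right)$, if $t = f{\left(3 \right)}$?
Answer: $495$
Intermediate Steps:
$t = 3$
$t \left(107 + 58\right) = 3 \left(107 + 58\right) = 3 \cdot 165 = 495$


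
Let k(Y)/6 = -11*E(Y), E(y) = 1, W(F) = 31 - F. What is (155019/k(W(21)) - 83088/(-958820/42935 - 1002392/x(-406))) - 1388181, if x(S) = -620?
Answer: -116349226989955/83669454 ≈ -1.3906e+6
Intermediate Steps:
k(Y) = -66 (k(Y) = 6*(-11*1) = 6*(-11) = -66)
(155019/k(W(21)) - 83088/(-958820/42935 - 1002392/x(-406))) - 1388181 = (155019/(-66) - 83088/(-958820/42935 - 1002392/(-620))) - 1388181 = (155019*(-1/66) - 83088/(-958820*1/42935 - 1002392*(-1/620))) - 1388181 = (-51673/22 - 83088/(-191764/8587 + 250598/155)) - 1388181 = (-51673/22 - 83088/68456826/42935) - 1388181 = (-51673/22 - 83088*42935/68456826) - 1388181 = (-51673/22 - 198187960/3803157) - 1388181 = -200880666781/83669454 - 1388181 = -116349226989955/83669454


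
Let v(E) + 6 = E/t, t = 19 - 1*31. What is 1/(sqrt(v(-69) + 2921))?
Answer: 2*sqrt(11683)/11683 ≈ 0.018503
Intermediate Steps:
t = -12 (t = 19 - 31 = -12)
v(E) = -6 - E/12 (v(E) = -6 + E/(-12) = -6 + E*(-1/12) = -6 - E/12)
1/(sqrt(v(-69) + 2921)) = 1/(sqrt((-6 - 1/12*(-69)) + 2921)) = 1/(sqrt((-6 + 23/4) + 2921)) = 1/(sqrt(-1/4 + 2921)) = 1/(sqrt(11683/4)) = 1/(sqrt(11683)/2) = 2*sqrt(11683)/11683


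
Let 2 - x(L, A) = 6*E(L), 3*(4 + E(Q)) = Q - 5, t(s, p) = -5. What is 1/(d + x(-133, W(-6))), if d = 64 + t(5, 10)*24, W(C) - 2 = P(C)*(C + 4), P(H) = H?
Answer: 1/246 ≈ 0.0040650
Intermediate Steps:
E(Q) = -17/3 + Q/3 (E(Q) = -4 + (Q - 5)/3 = -4 + (-5 + Q)/3 = -4 + (-5/3 + Q/3) = -17/3 + Q/3)
W(C) = 2 + C*(4 + C) (W(C) = 2 + C*(C + 4) = 2 + C*(4 + C))
d = -56 (d = 64 - 5*24 = 64 - 120 = -56)
x(L, A) = 36 - 2*L (x(L, A) = 2 - 6*(-17/3 + L/3) = 2 - (-34 + 2*L) = 2 + (34 - 2*L) = 36 - 2*L)
1/(d + x(-133, W(-6))) = 1/(-56 + (36 - 2*(-133))) = 1/(-56 + (36 + 266)) = 1/(-56 + 302) = 1/246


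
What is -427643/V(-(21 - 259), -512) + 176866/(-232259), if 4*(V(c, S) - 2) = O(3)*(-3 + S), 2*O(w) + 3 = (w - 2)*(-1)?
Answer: -198739664528/120542421 ≈ -1648.7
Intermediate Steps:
O(w) = -½ - w/2 (O(w) = -3/2 + ((w - 2)*(-1))/2 = -3/2 + ((-2 + w)*(-1))/2 = -3/2 + (2 - w)/2 = -3/2 + (1 - w/2) = -½ - w/2)
V(c, S) = 7/2 - S/2 (V(c, S) = 2 + ((-½ - ½*3)*(-3 + S))/4 = 2 + ((-½ - 3/2)*(-3 + S))/4 = 2 + (-2*(-3 + S))/4 = 2 + (6 - 2*S)/4 = 2 + (3/2 - S/2) = 7/2 - S/2)
-427643/V(-(21 - 259), -512) + 176866/(-232259) = -427643/(7/2 - ½*(-512)) + 176866/(-232259) = -427643/(7/2 + 256) + 176866*(-1/232259) = -427643/519/2 - 176866/232259 = -427643*2/519 - 176866/232259 = -855286/519 - 176866/232259 = -198739664528/120542421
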